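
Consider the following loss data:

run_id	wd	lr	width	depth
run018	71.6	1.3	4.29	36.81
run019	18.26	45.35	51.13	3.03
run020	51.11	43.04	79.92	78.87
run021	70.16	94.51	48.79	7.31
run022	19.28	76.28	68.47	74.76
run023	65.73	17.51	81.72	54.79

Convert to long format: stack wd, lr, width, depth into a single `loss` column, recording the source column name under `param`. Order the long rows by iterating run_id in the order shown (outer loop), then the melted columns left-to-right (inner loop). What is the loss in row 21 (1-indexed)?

24 rows total (6 × 4). Row 21: index ⌊(21-1)/4⌋ = 5 into run_id → run023; (21-1) mod 4 = 0 into the melted columns → wd.
So row 21 is (run023, wd, 65.73); loss = 65.73.

65.73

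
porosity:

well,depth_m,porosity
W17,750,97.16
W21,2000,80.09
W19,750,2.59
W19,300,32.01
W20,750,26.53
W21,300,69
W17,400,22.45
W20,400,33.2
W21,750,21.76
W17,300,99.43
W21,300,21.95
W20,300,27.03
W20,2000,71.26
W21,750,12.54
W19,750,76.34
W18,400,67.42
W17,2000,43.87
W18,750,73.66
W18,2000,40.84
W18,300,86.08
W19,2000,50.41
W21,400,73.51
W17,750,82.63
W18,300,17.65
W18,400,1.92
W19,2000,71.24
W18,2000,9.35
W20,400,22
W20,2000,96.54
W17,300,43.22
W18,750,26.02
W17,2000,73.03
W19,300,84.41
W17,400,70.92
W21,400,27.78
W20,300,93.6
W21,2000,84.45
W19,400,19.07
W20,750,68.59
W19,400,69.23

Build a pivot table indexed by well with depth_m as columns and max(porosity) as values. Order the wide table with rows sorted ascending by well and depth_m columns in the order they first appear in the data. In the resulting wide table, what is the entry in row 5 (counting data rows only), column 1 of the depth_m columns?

21.76

With rows sorted ascending by well, row 5 is well=W21. depth_m columns in first-appearance order: 750, 2000, 300, 400; column 1 is 750.
Long rows with well=W21, depth_m=750: max(21.76, 12.54) = 21.76.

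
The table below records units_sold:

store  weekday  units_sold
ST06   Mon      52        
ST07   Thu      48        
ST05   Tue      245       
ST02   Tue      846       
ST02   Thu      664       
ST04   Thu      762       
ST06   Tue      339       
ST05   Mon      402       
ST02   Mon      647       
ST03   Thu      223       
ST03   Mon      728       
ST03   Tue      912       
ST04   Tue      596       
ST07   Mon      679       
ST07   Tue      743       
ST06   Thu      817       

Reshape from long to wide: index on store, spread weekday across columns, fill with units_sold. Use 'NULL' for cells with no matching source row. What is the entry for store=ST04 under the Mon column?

No long-format row has store=ST04 and weekday=Mon, so the cell is NULL.

NULL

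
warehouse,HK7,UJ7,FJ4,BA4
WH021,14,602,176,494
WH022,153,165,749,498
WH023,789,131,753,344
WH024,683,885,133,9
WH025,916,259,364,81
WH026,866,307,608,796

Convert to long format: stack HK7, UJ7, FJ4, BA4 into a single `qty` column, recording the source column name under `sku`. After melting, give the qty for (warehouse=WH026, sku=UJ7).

Unpivoting turns each (warehouse, wide-column) pair into one long row.
The wide cell at row WH026, column UJ7 holds 307, so the long row (WH026, UJ7) has qty=307.

307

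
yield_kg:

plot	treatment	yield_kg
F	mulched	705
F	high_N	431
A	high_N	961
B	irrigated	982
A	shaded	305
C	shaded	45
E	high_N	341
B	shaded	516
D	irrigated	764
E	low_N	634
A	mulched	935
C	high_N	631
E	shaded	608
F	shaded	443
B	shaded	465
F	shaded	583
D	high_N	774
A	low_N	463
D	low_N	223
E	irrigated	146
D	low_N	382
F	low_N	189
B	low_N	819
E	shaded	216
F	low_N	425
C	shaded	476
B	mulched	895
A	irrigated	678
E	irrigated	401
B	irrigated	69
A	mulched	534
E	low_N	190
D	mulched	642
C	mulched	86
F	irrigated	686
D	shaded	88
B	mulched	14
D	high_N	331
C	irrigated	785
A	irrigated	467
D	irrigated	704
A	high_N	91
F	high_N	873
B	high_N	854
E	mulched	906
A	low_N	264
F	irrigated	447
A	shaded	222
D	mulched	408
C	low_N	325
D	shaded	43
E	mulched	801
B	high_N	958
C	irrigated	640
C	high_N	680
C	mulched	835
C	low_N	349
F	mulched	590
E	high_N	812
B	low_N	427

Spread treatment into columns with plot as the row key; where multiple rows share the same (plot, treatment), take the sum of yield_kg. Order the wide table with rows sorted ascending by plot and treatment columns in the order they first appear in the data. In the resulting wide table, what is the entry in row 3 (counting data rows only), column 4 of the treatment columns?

With rows sorted ascending by plot, row 3 is plot=C. treatment columns in first-appearance order: mulched, high_N, irrigated, shaded, low_N; column 4 is shaded.
Long rows with plot=C, treatment=shaded: 45 + 476 = 521.

521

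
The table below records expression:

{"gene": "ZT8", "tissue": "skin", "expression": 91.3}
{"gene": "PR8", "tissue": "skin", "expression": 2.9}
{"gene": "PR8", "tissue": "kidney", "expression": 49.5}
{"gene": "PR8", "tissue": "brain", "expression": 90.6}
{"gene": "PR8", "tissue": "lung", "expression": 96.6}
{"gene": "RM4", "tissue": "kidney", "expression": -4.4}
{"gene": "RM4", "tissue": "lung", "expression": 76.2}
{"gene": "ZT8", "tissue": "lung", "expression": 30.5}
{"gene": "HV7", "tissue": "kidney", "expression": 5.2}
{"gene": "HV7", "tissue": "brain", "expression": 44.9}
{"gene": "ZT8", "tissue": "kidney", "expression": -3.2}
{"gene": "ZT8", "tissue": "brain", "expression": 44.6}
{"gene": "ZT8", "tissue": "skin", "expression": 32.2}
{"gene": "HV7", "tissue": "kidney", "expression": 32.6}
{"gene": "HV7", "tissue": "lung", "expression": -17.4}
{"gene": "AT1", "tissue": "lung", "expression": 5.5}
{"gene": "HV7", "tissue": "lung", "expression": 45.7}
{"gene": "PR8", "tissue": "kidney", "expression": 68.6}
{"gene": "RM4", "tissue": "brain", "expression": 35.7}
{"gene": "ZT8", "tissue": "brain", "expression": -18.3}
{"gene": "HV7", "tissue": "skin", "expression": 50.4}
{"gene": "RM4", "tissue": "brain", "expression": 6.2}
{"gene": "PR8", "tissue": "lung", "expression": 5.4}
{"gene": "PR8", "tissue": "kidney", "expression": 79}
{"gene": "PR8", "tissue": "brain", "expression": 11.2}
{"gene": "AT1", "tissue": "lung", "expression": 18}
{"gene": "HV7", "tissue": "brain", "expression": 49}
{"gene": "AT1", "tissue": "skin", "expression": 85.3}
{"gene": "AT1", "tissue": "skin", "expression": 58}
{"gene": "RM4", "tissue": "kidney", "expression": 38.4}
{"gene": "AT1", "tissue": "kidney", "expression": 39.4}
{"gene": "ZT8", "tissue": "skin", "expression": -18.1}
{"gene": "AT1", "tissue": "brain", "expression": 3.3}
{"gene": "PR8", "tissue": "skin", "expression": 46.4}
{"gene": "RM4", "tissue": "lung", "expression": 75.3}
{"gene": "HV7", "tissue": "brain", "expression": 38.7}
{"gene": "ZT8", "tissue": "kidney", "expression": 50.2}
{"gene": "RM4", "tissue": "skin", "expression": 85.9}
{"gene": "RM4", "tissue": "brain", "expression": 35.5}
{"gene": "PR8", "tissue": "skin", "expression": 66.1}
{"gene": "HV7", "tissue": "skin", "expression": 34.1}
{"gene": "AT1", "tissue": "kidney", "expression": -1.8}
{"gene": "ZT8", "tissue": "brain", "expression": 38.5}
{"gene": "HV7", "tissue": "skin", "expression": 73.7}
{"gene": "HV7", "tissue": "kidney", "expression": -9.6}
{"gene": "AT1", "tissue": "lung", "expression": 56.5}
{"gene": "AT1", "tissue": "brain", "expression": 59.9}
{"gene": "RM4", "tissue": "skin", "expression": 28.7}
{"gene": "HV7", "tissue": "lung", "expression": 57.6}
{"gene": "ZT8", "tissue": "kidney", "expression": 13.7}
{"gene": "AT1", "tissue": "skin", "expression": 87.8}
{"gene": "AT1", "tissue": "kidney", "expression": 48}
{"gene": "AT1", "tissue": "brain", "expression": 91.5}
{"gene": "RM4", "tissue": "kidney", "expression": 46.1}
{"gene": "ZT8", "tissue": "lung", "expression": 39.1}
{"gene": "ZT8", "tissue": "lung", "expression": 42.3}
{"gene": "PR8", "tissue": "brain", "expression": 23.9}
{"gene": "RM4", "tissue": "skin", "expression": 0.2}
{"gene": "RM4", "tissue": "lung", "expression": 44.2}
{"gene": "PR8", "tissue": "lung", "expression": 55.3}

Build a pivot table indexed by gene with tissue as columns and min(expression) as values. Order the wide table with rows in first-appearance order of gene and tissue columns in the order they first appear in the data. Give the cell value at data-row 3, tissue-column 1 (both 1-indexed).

With rows in first-appearance order of gene, row 3 is gene=RM4. tissue columns in first-appearance order: skin, kidney, brain, lung; column 1 is skin.
Long rows with gene=RM4, tissue=skin: min(85.9, 28.7, 0.2) = 0.2.

0.2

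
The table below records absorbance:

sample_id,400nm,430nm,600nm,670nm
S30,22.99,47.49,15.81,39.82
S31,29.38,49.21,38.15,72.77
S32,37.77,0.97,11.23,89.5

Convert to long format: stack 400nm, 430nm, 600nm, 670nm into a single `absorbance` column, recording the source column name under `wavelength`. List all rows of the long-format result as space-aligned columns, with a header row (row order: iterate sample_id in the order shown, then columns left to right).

sample_id  wavelength  absorbance
S30        400nm       22.99     
S30        430nm       47.49     
S30        600nm       15.81     
S30        670nm       39.82     
S31        400nm       29.38     
S31        430nm       49.21     
S31        600nm       38.15     
S31        670nm       72.77     
S32        400nm       37.77     
S32        430nm       0.97      
S32        600nm       11.23     
S32        670nm       89.5      

Each (sample_id, column) pair becomes one row: 3 × 4 = 12 rows.
For example, (S30, 400nm) → absorbance=22.99.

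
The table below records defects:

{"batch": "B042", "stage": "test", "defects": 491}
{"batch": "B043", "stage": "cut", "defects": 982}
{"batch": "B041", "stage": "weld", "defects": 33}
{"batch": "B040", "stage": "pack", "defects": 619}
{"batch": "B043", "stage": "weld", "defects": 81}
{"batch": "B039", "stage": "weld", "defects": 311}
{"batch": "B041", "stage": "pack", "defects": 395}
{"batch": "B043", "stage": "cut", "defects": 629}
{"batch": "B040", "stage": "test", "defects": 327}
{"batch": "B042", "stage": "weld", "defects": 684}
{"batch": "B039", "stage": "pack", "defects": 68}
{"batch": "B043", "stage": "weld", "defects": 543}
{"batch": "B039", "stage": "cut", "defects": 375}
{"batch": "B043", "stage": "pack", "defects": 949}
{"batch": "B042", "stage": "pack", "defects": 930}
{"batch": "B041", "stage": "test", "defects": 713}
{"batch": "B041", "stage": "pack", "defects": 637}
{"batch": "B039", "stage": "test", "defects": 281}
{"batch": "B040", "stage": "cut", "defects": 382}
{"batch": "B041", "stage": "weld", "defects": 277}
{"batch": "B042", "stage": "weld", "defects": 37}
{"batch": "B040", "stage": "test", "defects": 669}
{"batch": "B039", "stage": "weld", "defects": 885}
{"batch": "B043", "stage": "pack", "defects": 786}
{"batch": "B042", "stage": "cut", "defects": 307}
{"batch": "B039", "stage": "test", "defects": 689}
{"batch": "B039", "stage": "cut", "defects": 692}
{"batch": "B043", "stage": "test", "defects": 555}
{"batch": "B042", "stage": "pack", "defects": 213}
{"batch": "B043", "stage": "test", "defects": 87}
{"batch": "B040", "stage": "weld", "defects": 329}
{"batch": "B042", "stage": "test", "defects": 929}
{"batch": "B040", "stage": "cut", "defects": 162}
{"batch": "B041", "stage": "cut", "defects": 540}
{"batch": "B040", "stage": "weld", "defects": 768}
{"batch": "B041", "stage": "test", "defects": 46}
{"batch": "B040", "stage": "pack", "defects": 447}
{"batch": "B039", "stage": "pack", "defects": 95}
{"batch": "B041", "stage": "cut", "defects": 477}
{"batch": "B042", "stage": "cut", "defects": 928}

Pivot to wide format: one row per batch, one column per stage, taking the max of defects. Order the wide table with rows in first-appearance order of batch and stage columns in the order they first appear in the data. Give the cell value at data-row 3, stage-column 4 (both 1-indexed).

With rows in first-appearance order of batch, row 3 is batch=B041. stage columns in first-appearance order: test, cut, weld, pack; column 4 is pack.
Long rows with batch=B041, stage=pack: max(395, 637) = 637.

637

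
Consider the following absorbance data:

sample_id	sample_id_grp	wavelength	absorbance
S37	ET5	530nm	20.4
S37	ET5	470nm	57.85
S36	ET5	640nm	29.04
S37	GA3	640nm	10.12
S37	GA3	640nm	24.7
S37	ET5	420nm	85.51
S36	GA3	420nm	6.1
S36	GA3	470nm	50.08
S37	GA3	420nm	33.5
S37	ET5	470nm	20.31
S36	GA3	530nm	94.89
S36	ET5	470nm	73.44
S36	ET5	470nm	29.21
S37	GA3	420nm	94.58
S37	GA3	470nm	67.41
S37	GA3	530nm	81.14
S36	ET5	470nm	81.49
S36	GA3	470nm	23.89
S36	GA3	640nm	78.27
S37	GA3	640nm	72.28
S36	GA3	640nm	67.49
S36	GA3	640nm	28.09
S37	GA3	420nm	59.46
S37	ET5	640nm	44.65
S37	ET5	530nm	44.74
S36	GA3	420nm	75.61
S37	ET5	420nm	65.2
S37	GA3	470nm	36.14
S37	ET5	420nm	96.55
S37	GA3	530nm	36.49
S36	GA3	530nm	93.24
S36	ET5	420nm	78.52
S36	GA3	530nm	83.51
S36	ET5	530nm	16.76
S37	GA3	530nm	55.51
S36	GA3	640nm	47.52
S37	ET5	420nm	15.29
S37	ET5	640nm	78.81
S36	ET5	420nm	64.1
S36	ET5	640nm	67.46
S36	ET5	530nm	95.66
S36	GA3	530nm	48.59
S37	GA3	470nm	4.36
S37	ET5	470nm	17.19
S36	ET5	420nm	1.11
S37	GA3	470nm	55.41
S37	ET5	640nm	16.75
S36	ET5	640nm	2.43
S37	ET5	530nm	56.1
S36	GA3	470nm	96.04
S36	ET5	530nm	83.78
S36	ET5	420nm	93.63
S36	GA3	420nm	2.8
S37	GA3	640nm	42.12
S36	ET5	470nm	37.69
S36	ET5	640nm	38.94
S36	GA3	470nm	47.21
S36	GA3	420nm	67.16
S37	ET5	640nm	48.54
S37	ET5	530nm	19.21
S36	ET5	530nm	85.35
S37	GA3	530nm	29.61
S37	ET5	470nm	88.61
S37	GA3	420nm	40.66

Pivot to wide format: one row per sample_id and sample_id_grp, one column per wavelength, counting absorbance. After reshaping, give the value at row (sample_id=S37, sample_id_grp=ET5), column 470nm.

Rows with sample_id=S37, sample_id_grp=ET5 and wavelength=470nm: absorbance values are 57.85, 20.31, 17.19, 88.61.
4 rows match — count = 4.

4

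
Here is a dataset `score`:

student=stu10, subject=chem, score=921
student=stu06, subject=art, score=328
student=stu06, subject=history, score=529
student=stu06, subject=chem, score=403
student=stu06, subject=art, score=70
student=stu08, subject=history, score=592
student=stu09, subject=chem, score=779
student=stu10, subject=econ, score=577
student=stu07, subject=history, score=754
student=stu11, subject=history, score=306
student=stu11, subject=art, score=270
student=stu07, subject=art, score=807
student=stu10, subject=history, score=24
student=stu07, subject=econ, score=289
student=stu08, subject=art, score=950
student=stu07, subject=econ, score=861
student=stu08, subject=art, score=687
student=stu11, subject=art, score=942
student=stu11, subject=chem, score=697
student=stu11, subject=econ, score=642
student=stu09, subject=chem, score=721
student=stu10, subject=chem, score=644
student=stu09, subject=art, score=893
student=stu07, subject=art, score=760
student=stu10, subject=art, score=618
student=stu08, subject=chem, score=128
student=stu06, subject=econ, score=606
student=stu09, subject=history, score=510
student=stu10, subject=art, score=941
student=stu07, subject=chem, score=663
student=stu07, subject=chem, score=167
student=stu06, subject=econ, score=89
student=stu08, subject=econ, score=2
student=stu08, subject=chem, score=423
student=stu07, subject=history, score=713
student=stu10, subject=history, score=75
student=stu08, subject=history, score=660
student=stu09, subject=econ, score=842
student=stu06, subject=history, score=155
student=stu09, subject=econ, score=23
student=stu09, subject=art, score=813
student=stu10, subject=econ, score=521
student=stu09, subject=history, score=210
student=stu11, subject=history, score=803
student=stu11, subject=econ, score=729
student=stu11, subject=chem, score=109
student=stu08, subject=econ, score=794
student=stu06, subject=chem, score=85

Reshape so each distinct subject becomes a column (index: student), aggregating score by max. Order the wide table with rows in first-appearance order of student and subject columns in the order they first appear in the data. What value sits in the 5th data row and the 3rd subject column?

754

With rows in first-appearance order of student, row 5 is student=stu07. subject columns in first-appearance order: chem, art, history, econ; column 3 is history.
Long rows with student=stu07, subject=history: max(754, 713) = 754.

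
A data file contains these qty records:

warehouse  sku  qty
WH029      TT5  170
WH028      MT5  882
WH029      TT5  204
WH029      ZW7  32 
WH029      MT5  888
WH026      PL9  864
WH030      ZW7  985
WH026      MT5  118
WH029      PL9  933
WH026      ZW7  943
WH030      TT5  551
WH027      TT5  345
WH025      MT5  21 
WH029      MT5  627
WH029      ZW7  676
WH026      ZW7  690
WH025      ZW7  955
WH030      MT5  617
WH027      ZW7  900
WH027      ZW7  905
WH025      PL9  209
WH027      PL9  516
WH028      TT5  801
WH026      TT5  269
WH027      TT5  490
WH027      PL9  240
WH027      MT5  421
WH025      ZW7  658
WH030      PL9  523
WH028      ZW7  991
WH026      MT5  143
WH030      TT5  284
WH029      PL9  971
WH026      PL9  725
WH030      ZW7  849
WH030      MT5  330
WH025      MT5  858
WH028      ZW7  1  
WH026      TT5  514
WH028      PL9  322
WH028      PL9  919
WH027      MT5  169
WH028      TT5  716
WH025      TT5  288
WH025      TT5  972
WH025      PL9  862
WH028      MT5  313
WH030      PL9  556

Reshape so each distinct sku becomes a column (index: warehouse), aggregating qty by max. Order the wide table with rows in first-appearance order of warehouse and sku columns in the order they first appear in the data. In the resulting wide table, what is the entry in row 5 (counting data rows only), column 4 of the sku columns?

With rows in first-appearance order of warehouse, row 5 is warehouse=WH027. sku columns in first-appearance order: TT5, MT5, ZW7, PL9; column 4 is PL9.
Long rows with warehouse=WH027, sku=PL9: max(516, 240) = 516.

516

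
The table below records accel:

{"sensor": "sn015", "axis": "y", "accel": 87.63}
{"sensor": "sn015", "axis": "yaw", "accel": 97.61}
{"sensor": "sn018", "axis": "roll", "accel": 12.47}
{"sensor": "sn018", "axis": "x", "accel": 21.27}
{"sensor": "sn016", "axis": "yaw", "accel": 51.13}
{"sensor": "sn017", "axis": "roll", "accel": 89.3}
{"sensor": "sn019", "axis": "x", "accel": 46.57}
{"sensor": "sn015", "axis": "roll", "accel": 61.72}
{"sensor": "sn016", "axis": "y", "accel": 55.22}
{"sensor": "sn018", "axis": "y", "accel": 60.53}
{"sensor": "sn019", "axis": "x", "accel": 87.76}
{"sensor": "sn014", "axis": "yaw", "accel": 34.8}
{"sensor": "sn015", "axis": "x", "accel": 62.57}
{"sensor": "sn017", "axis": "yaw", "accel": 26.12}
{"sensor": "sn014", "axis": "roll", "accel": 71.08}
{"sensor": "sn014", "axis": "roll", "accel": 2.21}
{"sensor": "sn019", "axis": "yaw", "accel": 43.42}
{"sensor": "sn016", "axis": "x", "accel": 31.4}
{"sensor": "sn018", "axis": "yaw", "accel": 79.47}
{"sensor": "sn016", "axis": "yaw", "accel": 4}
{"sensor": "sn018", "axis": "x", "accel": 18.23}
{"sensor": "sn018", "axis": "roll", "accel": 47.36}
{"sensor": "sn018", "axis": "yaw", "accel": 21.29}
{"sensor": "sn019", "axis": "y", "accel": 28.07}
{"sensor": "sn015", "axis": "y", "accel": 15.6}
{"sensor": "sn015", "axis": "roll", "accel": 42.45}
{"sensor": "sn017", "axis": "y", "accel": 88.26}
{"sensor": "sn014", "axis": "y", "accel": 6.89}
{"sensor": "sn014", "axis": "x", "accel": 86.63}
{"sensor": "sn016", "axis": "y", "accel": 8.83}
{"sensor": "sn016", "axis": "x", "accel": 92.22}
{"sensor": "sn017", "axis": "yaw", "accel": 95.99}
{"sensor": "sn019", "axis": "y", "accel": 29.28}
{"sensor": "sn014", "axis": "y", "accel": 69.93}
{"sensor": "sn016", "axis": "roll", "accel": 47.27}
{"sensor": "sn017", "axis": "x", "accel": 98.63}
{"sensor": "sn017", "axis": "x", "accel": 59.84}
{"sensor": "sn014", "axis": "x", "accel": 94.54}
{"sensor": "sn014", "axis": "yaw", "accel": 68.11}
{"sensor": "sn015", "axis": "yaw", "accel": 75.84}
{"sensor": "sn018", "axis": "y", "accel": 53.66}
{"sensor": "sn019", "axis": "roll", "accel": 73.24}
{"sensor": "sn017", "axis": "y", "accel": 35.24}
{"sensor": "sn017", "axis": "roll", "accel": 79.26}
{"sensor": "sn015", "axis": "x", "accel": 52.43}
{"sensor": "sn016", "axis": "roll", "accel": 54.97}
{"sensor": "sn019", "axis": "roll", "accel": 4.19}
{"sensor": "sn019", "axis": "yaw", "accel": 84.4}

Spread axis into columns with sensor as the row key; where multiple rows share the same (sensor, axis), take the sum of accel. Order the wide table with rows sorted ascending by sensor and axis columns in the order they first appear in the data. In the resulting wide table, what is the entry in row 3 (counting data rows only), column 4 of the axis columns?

123.62

With rows sorted ascending by sensor, row 3 is sensor=sn016. axis columns in first-appearance order: y, yaw, roll, x; column 4 is x.
Long rows with sensor=sn016, axis=x: 31.4 + 92.22 = 123.62.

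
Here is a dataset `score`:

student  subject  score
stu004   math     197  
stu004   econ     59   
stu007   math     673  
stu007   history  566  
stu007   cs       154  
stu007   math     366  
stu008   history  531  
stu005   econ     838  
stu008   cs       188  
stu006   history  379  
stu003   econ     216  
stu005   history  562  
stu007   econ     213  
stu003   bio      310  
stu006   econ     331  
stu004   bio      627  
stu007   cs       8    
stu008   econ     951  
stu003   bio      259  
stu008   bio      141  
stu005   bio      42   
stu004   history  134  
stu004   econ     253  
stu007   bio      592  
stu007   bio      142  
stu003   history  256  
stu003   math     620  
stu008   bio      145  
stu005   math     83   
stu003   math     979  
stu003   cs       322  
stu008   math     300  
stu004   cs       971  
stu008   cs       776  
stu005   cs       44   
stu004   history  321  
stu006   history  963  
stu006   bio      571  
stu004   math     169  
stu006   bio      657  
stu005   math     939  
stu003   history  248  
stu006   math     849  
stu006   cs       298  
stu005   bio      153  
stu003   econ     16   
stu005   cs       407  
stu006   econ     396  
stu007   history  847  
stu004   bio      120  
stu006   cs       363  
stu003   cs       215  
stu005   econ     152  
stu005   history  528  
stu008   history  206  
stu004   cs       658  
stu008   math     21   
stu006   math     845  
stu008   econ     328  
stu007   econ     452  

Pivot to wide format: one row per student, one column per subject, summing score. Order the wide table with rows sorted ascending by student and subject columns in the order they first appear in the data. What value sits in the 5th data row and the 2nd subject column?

665

With rows sorted ascending by student, row 5 is student=stu007. subject columns in first-appearance order: math, econ, history, cs, bio; column 2 is econ.
Long rows with student=stu007, subject=econ: 213 + 452 = 665.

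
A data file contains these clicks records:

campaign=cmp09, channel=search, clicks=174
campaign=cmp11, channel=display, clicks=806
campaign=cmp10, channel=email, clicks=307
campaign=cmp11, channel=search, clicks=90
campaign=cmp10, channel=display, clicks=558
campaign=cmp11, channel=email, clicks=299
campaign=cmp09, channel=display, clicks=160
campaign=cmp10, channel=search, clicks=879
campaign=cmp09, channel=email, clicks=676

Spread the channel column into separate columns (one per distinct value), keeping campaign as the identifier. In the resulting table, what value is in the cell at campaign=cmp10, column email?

Wide layout: rows indexed by campaign, columns are the 3 distinct channel values (search, display, email).
Cell (campaign=cmp10, channel=email) draws from the long row where campaign=cmp10 and channel=email, which has clicks=307.

307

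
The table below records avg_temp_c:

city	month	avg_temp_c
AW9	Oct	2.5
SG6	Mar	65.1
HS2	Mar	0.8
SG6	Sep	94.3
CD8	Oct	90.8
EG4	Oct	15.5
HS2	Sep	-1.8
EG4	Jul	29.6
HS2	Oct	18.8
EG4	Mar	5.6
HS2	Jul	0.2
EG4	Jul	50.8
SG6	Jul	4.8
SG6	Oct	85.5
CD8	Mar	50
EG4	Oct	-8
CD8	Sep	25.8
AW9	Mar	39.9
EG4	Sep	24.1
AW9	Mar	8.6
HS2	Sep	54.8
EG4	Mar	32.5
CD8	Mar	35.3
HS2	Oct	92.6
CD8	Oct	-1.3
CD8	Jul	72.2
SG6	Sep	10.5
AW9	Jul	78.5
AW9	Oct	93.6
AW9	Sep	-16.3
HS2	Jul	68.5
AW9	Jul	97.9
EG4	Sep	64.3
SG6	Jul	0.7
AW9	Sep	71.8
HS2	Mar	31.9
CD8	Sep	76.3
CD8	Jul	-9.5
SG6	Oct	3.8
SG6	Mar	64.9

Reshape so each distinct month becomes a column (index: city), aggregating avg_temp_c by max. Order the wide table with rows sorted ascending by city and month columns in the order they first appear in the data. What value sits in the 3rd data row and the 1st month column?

15.5

With rows sorted ascending by city, row 3 is city=EG4. month columns in first-appearance order: Oct, Mar, Sep, Jul; column 1 is Oct.
Long rows with city=EG4, month=Oct: max(15.5, -8) = 15.5.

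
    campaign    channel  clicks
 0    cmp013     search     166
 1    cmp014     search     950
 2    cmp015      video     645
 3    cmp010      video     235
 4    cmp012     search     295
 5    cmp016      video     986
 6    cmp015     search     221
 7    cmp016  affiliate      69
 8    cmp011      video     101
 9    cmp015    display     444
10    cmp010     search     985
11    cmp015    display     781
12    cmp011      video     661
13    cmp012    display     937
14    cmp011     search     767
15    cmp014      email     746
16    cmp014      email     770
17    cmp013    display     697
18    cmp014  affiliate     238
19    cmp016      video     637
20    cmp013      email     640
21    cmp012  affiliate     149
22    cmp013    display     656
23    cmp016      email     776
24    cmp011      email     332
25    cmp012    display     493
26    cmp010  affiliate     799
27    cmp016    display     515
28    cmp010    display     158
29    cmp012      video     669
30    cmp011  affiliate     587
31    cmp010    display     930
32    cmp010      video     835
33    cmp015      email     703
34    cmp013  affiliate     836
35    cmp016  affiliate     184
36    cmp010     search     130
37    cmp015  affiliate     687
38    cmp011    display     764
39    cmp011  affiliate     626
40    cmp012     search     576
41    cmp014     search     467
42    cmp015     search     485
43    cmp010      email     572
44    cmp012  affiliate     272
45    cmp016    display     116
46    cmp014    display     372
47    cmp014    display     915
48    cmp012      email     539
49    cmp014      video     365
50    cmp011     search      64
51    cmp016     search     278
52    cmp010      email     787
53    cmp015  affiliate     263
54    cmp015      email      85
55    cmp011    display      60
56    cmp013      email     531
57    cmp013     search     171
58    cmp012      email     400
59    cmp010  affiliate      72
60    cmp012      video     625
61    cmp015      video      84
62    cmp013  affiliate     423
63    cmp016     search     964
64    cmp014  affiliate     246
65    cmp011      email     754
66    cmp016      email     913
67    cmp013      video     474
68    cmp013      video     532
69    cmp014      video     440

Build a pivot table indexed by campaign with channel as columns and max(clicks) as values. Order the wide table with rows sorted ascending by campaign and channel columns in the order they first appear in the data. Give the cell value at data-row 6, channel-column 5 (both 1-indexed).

703

With rows sorted ascending by campaign, row 6 is campaign=cmp015. channel columns in first-appearance order: search, video, affiliate, display, email; column 5 is email.
Long rows with campaign=cmp015, channel=email: max(703, 85) = 703.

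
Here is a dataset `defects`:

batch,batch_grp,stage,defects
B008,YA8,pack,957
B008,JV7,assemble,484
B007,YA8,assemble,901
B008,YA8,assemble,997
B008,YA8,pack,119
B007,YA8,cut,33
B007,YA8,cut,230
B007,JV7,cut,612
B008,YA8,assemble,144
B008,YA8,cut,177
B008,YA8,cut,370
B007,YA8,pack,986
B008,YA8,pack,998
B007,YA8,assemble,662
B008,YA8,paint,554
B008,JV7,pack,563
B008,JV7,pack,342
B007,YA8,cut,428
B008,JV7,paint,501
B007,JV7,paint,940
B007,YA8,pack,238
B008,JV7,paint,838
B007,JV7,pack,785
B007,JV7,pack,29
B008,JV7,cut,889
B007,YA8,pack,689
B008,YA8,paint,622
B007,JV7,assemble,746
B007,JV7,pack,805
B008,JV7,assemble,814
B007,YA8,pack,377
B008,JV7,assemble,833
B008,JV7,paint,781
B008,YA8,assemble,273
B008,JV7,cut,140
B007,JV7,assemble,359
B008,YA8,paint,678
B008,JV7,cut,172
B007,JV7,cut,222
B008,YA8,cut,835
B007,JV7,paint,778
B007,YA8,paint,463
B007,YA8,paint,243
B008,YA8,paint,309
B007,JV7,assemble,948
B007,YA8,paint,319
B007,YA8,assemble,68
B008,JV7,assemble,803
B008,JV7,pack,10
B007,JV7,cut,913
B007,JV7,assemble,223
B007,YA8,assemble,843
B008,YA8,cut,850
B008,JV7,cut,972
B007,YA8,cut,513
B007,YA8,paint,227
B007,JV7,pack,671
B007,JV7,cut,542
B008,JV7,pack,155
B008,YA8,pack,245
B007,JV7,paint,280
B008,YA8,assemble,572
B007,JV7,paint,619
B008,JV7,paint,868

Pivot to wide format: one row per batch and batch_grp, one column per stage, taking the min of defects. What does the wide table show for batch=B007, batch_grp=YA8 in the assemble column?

68

Rows with batch=B007, batch_grp=YA8 and stage=assemble: defects values are 901, 662, 68, 843.
min(901, 662, 68, 843) = 68.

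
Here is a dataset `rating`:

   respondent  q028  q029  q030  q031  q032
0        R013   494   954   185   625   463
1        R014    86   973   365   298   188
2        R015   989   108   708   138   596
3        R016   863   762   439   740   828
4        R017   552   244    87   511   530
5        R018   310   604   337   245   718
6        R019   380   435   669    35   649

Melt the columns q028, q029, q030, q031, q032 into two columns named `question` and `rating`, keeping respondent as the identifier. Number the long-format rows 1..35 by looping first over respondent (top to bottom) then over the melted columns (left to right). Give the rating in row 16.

863

35 rows total (7 × 5). Row 16: index ⌊(16-1)/5⌋ = 3 into respondent → R016; (16-1) mod 5 = 0 into the melted columns → q028.
So row 16 is (R016, q028, 863); rating = 863.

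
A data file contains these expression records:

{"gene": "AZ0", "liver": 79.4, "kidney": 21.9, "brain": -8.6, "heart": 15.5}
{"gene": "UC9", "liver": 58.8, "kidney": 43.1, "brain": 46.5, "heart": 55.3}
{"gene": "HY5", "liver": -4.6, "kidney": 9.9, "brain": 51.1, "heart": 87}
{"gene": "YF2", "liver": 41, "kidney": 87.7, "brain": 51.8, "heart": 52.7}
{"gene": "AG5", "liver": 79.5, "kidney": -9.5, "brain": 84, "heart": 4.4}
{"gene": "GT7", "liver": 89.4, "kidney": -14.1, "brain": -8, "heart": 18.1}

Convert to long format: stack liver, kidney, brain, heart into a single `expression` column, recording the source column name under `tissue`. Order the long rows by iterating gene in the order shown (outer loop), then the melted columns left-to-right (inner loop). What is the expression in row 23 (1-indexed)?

24 rows total (6 × 4). Row 23: index ⌊(23-1)/4⌋ = 5 into gene → GT7; (23-1) mod 4 = 2 into the melted columns → brain.
So row 23 is (GT7, brain, -8); expression = -8.

-8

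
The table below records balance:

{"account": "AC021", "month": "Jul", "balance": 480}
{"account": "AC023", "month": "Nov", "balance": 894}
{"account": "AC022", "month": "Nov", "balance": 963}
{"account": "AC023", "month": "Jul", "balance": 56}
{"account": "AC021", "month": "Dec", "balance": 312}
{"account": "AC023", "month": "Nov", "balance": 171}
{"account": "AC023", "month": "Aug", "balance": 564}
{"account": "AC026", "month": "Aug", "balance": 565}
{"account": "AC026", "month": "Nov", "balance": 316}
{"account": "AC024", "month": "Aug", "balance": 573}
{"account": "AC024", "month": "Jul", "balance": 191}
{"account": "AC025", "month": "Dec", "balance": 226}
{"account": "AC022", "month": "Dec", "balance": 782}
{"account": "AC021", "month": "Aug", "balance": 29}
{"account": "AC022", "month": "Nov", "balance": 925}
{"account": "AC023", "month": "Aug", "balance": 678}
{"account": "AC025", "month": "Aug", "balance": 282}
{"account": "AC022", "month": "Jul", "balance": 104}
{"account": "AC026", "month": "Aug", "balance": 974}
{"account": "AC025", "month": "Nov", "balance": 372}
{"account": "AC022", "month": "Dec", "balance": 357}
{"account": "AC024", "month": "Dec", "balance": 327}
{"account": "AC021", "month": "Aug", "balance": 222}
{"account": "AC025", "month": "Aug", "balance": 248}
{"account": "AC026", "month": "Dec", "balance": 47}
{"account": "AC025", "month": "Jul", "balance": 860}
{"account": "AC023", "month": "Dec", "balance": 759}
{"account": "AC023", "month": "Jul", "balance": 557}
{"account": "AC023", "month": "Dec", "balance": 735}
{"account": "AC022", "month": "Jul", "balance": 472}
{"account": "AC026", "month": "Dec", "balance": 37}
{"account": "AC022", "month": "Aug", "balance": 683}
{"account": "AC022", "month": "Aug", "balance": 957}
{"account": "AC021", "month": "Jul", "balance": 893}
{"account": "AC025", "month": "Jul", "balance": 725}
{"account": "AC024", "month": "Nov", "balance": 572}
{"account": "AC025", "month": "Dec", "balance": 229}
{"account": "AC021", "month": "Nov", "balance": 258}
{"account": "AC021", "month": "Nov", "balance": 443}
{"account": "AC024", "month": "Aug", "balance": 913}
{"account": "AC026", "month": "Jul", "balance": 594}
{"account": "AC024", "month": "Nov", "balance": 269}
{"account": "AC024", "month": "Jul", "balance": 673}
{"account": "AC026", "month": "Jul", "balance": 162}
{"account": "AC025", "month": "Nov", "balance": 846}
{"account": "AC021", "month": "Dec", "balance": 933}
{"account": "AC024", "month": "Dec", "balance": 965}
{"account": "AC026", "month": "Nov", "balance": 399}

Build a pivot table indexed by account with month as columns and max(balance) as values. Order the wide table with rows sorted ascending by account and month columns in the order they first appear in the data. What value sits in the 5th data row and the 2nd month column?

846

With rows sorted ascending by account, row 5 is account=AC025. month columns in first-appearance order: Jul, Nov, Dec, Aug; column 2 is Nov.
Long rows with account=AC025, month=Nov: max(372, 846) = 846.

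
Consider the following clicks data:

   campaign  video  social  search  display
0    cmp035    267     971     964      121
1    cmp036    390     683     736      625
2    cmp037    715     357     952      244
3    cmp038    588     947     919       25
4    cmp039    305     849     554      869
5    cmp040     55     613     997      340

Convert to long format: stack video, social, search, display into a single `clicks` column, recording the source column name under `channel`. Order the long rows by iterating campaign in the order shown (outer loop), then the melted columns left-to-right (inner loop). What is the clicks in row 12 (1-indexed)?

24 rows total (6 × 4). Row 12: index ⌊(12-1)/4⌋ = 2 into campaign → cmp037; (12-1) mod 4 = 3 into the melted columns → display.
So row 12 is (cmp037, display, 244); clicks = 244.

244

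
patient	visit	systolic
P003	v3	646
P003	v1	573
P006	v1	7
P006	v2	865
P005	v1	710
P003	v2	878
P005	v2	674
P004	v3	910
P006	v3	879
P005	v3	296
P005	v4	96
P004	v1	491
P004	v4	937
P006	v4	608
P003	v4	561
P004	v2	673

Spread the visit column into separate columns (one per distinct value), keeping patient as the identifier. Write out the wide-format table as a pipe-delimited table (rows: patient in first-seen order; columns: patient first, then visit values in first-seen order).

Columns: patient plus the 4 distinct visit values (v3, v1, v2, v4).
For example, row P003 column v3 takes systolic=646 from the long row (P003, v3).

| patient | v3 | v1 | v2 | v4 |
| P003 | 646 | 573 | 878 | 561 |
| P006 | 879 | 7 | 865 | 608 |
| P005 | 296 | 710 | 674 | 96 |
| P004 | 910 | 491 | 673 | 937 |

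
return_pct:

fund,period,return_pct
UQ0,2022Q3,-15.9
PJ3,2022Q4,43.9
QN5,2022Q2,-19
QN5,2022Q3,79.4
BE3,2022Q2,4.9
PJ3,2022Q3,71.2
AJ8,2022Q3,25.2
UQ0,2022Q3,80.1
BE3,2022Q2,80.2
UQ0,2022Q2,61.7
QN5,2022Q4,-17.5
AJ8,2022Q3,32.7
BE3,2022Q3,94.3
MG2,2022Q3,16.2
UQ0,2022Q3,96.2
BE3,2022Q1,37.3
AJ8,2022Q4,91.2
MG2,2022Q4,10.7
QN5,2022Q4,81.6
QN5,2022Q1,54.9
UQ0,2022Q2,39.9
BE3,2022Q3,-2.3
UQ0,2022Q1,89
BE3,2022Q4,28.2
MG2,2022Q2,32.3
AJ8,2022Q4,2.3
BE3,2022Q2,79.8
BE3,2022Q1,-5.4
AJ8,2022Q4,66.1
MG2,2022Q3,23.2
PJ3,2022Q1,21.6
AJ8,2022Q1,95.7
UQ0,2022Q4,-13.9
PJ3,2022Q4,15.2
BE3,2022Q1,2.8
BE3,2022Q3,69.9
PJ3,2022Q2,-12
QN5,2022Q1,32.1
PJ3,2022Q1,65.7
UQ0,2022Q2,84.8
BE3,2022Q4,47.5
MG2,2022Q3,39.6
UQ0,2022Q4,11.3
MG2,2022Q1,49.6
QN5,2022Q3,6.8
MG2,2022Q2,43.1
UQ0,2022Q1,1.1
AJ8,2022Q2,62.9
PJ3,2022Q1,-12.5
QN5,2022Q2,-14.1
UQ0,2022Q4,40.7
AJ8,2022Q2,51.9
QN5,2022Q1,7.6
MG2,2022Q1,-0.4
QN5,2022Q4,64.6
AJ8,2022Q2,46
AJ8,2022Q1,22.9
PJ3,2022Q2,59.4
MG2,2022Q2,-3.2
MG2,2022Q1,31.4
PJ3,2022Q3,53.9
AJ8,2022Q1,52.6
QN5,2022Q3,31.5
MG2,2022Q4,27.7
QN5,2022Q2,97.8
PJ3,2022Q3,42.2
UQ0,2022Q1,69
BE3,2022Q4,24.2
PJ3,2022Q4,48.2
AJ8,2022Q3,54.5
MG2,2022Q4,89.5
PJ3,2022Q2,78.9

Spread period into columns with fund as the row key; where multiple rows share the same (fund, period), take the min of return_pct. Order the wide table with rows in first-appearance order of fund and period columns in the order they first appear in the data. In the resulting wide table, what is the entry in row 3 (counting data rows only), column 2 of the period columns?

With rows in first-appearance order of fund, row 3 is fund=QN5. period columns in first-appearance order: 2022Q3, 2022Q4, 2022Q2, 2022Q1; column 2 is 2022Q4.
Long rows with fund=QN5, period=2022Q4: min(-17.5, 81.6, 64.6) = -17.5.

-17.5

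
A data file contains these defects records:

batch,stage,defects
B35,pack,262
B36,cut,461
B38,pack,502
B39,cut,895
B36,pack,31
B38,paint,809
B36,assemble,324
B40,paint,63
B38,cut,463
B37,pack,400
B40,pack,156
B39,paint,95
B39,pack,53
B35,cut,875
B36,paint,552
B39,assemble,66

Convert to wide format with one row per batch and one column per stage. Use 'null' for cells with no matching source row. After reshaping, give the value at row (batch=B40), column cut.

null

No long-format row has batch=B40 and stage=cut, so the cell is null.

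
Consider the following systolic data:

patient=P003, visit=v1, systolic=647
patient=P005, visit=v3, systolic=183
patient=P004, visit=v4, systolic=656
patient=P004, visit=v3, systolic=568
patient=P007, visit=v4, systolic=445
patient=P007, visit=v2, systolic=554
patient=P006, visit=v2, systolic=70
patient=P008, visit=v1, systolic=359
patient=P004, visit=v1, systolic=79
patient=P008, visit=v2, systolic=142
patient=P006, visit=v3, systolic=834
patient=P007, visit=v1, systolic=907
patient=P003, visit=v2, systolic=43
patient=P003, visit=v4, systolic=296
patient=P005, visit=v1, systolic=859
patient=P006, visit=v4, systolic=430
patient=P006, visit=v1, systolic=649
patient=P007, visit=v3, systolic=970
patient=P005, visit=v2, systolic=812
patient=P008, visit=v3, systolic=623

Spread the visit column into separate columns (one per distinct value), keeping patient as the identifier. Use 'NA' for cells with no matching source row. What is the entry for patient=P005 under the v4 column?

NA

No long-format row has patient=P005 and visit=v4, so the cell is NA.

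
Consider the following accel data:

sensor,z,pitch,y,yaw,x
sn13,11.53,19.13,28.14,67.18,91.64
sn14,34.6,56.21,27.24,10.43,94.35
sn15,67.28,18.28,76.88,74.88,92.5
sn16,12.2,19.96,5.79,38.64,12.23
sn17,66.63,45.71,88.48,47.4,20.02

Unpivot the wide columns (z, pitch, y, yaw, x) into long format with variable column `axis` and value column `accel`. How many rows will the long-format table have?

25

5 sensor values × 5 melted columns = 25 rows.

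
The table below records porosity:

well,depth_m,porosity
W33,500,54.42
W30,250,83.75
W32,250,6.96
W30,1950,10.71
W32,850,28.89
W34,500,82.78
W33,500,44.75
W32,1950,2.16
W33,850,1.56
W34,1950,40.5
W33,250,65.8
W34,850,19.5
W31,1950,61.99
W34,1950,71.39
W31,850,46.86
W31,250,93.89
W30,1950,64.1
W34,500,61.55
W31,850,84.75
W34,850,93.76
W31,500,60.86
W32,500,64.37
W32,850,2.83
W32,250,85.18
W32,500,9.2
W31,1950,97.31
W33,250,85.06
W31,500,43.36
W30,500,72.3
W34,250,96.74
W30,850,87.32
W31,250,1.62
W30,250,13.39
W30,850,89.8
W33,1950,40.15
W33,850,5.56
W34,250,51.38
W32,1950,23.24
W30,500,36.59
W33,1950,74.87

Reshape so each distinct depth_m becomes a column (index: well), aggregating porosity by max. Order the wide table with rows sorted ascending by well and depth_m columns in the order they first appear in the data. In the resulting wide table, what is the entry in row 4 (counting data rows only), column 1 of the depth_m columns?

With rows sorted ascending by well, row 4 is well=W33. depth_m columns in first-appearance order: 500, 250, 1950, 850; column 1 is 500.
Long rows with well=W33, depth_m=500: max(54.42, 44.75) = 54.42.

54.42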